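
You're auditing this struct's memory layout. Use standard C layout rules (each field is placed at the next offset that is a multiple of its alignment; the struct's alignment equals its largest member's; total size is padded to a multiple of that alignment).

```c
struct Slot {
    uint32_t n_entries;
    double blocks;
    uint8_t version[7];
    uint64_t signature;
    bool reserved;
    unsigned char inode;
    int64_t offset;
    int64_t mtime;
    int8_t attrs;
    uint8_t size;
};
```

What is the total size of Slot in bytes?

@0: n_entries [4B, align 4] → 4
+4 pad (align 8)
@8: blocks [8B, align 8] → 16
@16: version [7B, align 1] → 23
+1 pad (align 8)
@24: signature [8B, align 8] → 32
@32: reserved [1B, align 1] → 33
@33: inode [1B, align 1] → 34
+6 pad (align 8)
@40: offset [8B, align 8] → 48
@48: mtime [8B, align 8] → 56
@56: attrs [1B, align 1] → 57
@57: size [1B, align 1] → 58
+6 tail pad (align 8)
size 64, align 8

64 bytes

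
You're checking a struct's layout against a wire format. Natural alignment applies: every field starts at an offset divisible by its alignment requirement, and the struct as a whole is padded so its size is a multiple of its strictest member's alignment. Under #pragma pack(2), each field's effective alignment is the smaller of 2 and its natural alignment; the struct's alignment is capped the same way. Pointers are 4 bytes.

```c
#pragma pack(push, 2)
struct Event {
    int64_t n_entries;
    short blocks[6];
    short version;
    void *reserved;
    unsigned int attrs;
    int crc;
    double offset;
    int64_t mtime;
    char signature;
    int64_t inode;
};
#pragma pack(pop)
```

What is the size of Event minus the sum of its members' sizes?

@0: n_entries [8B, align 2] → 8
@8: blocks [12B, align 2] → 20
@20: version [2B, align 2] → 22
@22: reserved [4B, align 2] → 26
@26: attrs [4B, align 2] → 30
@30: crc [4B, align 2] → 34
@34: offset [8B, align 2] → 42
@42: mtime [8B, align 2] → 50
@50: signature [1B, align 1] → 51
+1 pad (align 2)
@52: inode [8B, align 2] → 60
size 60, align 2
data bytes 59, size 60 → padding 1

1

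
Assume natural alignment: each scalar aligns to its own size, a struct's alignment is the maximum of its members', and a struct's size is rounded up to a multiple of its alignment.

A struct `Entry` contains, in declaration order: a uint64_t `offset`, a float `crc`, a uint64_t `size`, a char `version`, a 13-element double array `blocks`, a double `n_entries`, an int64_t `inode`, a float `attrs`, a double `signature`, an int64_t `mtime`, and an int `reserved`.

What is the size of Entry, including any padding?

184

0..8  offset  (8B, 8-aligned)
8..12  crc  (4B, 4-aligned)
12..16  -- padding (4B)
16..24  size  (8B, 8-aligned)
24..25  version  (1B, 1-aligned)
25..32  -- padding (7B)
32..136  blocks  (104B, 8-aligned)
136..144  n_entries  (8B, 8-aligned)
144..152  inode  (8B, 8-aligned)
152..156  attrs  (4B, 4-aligned)
156..160  -- padding (4B)
160..168  signature  (8B, 8-aligned)
168..176  mtime  (8B, 8-aligned)
176..180  reserved  (4B, 4-aligned)
180..184  -- tail padding (4B)
sizeof = 184, alignof = 8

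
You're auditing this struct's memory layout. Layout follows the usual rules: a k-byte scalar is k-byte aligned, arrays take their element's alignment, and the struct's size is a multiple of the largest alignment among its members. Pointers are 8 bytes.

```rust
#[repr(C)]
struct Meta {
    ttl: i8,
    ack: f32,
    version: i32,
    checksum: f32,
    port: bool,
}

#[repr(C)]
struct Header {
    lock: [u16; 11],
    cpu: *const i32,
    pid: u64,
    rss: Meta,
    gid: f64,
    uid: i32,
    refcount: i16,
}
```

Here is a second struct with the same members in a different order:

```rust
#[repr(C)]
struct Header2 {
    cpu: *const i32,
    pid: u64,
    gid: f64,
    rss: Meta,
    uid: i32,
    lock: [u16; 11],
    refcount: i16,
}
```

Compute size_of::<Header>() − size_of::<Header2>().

8

Meta: ttl at 0 (size 1, align 1) → ends 1; pad 3 to align 4 for ack; ack at 4 (size 4, align 4) → ends 8; version at 8 (size 4, align 4) → ends 12; checksum at 12 (size 4, align 4) → ends 16; port at 16 (size 1, align 1) → ends 17; tail pad 3 to reach multiple of 4; total 20 bytes, alignment 4
lock at 0 (size 22, align 2) → ends 22
pad 2 to align 8 for cpu
cpu at 24 (size 8, align 8) → ends 32
pid at 32 (size 8, align 8) → ends 40
rss at 40 (size 20, align 4) → ends 60
pad 4 to align 8 for gid
gid at 64 (size 8, align 8) → ends 72
uid at 72 (size 4, align 4) → ends 76
refcount at 76 (size 2, align 2) → ends 78
tail pad 2 to reach multiple of 8
total 80 bytes, alignment 8
— Header2 —
cpu at 0 (size 8, align 8) → ends 8
pid at 8 (size 8, align 8) → ends 16
gid at 16 (size 8, align 8) → ends 24
rss at 24 (size 20, align 4) → ends 44
uid at 44 (size 4, align 4) → ends 48
lock at 48 (size 22, align 2) → ends 70
refcount at 70 (size 2, align 2) → ends 72
total 72 bytes, alignment 8
80 − 72 = 8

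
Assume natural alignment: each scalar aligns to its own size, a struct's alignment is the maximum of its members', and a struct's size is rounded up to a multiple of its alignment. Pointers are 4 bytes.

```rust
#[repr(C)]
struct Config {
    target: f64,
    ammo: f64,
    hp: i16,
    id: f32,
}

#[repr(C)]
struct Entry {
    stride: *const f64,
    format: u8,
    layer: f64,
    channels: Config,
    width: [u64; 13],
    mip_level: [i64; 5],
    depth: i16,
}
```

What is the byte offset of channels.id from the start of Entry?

36

Config: target at 0 (size 8, align 8) → ends 8; ammo at 8 (size 8, align 8) → ends 16; hp at 16 (size 2, align 2) → ends 18; pad 2 to align 4 for id; id at 20 (size 4, align 4) → ends 24; total 24 bytes, alignment 8
stride at 0 (size 4, align 4) → ends 4
format at 4 (size 1, align 1) → ends 5
pad 3 to align 8 for layer
layer at 8 (size 8, align 8) → ends 16
channels at 16 (size 24, align 8) → ends 40
within Config: id at 20
16 + 20 = 36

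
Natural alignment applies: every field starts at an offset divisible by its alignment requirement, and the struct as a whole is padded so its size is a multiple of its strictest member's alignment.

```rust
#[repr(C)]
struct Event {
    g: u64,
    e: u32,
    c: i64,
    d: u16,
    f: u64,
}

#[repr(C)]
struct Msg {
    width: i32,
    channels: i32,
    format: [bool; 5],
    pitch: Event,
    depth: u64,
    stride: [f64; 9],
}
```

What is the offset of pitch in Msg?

Event: g at 0 (size 8, align 8) → ends 8; e at 8 (size 4, align 4) → ends 12; pad 4 to align 8 for c; c at 16 (size 8, align 8) → ends 24; d at 24 (size 2, align 2) → ends 26; pad 6 to align 8 for f; f at 32 (size 8, align 8) → ends 40; total 40 bytes, alignment 8
width at 0 (size 4, align 4) → ends 4
channels at 4 (size 4, align 4) → ends 8
format at 8 (size 5, align 1) → ends 13
pad 3 to align 8 for pitch
pitch at 16 (size 40, align 8) → ends 56

16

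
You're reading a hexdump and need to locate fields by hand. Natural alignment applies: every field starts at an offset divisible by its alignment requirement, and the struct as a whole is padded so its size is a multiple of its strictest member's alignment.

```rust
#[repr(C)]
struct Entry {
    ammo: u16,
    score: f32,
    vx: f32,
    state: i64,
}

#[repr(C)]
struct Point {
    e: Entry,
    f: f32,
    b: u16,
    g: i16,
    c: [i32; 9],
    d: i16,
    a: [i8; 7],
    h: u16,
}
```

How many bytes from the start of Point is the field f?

Entry: ammo at 0 (size 2, align 2) → ends 2; pad 2 to align 4 for score; score at 4 (size 4, align 4) → ends 8; vx at 8 (size 4, align 4) → ends 12; pad 4 to align 8 for state; state at 16 (size 8, align 8) → ends 24; total 24 bytes, alignment 8
e at 0 (size 24, align 8) → ends 24
f at 24 (size 4, align 4) → ends 28

24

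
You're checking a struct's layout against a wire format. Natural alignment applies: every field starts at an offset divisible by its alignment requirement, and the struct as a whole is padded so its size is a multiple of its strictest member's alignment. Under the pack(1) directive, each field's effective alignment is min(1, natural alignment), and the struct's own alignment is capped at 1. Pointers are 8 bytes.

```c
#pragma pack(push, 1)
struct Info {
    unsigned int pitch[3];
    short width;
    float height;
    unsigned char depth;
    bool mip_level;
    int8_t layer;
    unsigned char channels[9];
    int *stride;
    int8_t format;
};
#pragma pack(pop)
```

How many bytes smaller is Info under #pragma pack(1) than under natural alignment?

9

natural layout:
  0..12  pitch  (12B, 4-aligned)
  12..14  width  (2B, 2-aligned)
  14..16  -- padding (2B)
  16..20  height  (4B, 4-aligned)
  20..21  depth  (1B, 1-aligned)
  21..22  mip_level  (1B, 1-aligned)
  22..23  layer  (1B, 1-aligned)
  23..32  channels  (9B, 1-aligned)
  32..40  stride  (8B, 8-aligned)
  40..41  format  (1B, 1-aligned)
  41..48  -- tail padding (7B)
  sizeof = 48, alignof = 8
packed(1) layout:
  0..12  pitch  (12B, 1-aligned)
  12..14  width  (2B, 1-aligned)
  14..18  height  (4B, 1-aligned)
  18..19  depth  (1B, 1-aligned)
  19..20  mip_level  (1B, 1-aligned)
  20..21  layer  (1B, 1-aligned)
  21..30  channels  (9B, 1-aligned)
  30..38  stride  (8B, 1-aligned)
  38..39  format  (1B, 1-aligned)
  sizeof = 39, alignof = 1
48 − 39 = 9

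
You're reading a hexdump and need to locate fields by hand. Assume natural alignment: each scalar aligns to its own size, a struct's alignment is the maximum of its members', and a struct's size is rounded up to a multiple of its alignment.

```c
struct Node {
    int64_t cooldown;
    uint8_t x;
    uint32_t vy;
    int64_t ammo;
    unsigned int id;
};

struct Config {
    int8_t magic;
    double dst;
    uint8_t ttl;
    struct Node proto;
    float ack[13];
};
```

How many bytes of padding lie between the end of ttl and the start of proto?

7

Node: cooldown at 0 (size 8, align 8) → ends 8; x at 8 (size 1, align 1) → ends 9; pad 3 to align 4 for vy; vy at 12 (size 4, align 4) → ends 16; ammo at 16 (size 8, align 8) → ends 24; id at 24 (size 4, align 4) → ends 28; tail pad 4 to reach multiple of 8; total 32 bytes, alignment 8
magic at 0 (size 1, align 1) → ends 1
pad 7 to align 8 for dst
dst at 8 (size 8, align 8) → ends 16
ttl at 16 (size 1, align 1) → ends 17
pad 7 to align 8 for proto
proto at 24 (size 32, align 8) → ends 56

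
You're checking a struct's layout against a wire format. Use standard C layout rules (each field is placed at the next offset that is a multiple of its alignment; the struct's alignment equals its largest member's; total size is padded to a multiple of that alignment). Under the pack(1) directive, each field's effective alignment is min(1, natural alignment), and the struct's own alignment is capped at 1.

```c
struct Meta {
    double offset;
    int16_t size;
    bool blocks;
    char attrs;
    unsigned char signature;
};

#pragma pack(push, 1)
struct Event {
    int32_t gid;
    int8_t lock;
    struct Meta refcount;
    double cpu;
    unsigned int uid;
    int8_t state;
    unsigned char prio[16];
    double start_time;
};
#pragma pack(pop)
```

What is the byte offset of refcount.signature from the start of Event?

Meta: 0..8  offset  (8B, 8-aligned); 8..10  size  (2B, 2-aligned); 10..11  blocks  (1B, 1-aligned); 11..12  attrs  (1B, 1-aligned); 12..13  signature  (1B, 1-aligned); 13..16  -- tail padding (3B); sizeof = 16, alignof = 8
0..4  gid  (4B, 1-aligned)
4..5  lock  (1B, 1-aligned)
5..21  refcount  (16B, 1-aligned)
within Meta: signature at 12
5 + 12 = 17

17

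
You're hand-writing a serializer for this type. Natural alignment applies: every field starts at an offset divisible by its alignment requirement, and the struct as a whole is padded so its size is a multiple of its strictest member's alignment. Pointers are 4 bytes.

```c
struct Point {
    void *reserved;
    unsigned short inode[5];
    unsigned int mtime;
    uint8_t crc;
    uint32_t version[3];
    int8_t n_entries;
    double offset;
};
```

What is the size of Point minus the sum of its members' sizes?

reserved at 0 (size 4, align 4) → ends 4
inode at 4 (size 10, align 2) → ends 14
pad 2 to align 4 for mtime
mtime at 16 (size 4, align 4) → ends 20
crc at 20 (size 1, align 1) → ends 21
pad 3 to align 4 for version
version at 24 (size 12, align 4) → ends 36
n_entries at 36 (size 1, align 1) → ends 37
pad 3 to align 8 for offset
offset at 40 (size 8, align 8) → ends 48
total 48 bytes, alignment 8
data bytes 40, size 48 → padding 8

8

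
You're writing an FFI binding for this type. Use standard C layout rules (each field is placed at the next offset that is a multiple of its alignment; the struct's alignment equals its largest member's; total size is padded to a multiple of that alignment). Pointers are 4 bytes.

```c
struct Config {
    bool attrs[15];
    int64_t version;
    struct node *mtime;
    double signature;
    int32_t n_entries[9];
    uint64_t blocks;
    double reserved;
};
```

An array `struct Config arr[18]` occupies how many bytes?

@0: attrs [15B, align 1] → 15
+1 pad (align 8)
@16: version [8B, align 8] → 24
@24: mtime [4B, align 4] → 28
+4 pad (align 8)
@32: signature [8B, align 8] → 40
@40: n_entries [36B, align 4] → 76
+4 pad (align 8)
@80: blocks [8B, align 8] → 88
@88: reserved [8B, align 8] → 96
size 96, align 8
array of 18: 18 × 96 = 1728

1728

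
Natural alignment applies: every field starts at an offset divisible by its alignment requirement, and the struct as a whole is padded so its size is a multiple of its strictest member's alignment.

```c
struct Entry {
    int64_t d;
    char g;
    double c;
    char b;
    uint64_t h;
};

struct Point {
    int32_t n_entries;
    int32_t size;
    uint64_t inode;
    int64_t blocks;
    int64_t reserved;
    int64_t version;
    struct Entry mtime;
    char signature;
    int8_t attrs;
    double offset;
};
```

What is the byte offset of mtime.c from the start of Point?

Entry: 0..8  d  (8B, 8-aligned); 8..9  g  (1B, 1-aligned); 9..16  -- padding (7B); 16..24  c  (8B, 8-aligned); 24..25  b  (1B, 1-aligned); 25..32  -- padding (7B); 32..40  h  (8B, 8-aligned); sizeof = 40, alignof = 8
0..4  n_entries  (4B, 4-aligned)
4..8  size  (4B, 4-aligned)
8..16  inode  (8B, 8-aligned)
16..24  blocks  (8B, 8-aligned)
24..32  reserved  (8B, 8-aligned)
32..40  version  (8B, 8-aligned)
40..80  mtime  (40B, 8-aligned)
within Entry: c at 16
40 + 16 = 56

56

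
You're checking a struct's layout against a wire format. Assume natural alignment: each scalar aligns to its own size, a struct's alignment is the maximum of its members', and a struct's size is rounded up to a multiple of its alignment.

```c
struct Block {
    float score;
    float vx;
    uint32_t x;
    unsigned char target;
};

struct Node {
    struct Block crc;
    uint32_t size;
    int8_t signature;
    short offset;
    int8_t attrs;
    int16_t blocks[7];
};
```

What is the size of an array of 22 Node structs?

880

Block: @0: score [4B, align 4] → 4; @4: vx [4B, align 4] → 8; @8: x [4B, align 4] → 12; @12: target [1B, align 1] → 13; +3 tail pad (align 4); size 16, align 4
@0: crc [16B, align 4] → 16
@16: size [4B, align 4] → 20
@20: signature [1B, align 1] → 21
+1 pad (align 2)
@22: offset [2B, align 2] → 24
@24: attrs [1B, align 1] → 25
+1 pad (align 2)
@26: blocks [14B, align 2] → 40
size 40, align 4
array of 22: 22 × 40 = 880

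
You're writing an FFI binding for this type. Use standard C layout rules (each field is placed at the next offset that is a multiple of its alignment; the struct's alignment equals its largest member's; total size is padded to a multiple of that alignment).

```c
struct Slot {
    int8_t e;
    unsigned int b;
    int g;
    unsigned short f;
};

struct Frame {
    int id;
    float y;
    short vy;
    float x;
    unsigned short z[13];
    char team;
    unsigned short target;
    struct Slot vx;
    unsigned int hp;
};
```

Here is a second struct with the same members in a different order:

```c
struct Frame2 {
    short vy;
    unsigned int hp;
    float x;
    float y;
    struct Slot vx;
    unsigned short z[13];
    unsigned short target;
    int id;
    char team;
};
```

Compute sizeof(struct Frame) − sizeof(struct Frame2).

0

Slot: 0..1  e  (1B, 1-aligned); 1..4  -- padding (3B); 4..8  b  (4B, 4-aligned); 8..12  g  (4B, 4-aligned); 12..14  f  (2B, 2-aligned); 14..16  -- tail padding (2B); sizeof = 16, alignof = 4
0..4  id  (4B, 4-aligned)
4..8  y  (4B, 4-aligned)
8..10  vy  (2B, 2-aligned)
10..12  -- padding (2B)
12..16  x  (4B, 4-aligned)
16..42  z  (26B, 2-aligned)
42..43  team  (1B, 1-aligned)
43..44  -- padding (1B)
44..46  target  (2B, 2-aligned)
46..48  -- padding (2B)
48..64  vx  (16B, 4-aligned)
64..68  hp  (4B, 4-aligned)
sizeof = 68, alignof = 4
— Frame2 —
0..2  vy  (2B, 2-aligned)
2..4  -- padding (2B)
4..8  hp  (4B, 4-aligned)
8..12  x  (4B, 4-aligned)
12..16  y  (4B, 4-aligned)
16..32  vx  (16B, 4-aligned)
32..58  z  (26B, 2-aligned)
58..60  target  (2B, 2-aligned)
60..64  id  (4B, 4-aligned)
64..65  team  (1B, 1-aligned)
65..68  -- tail padding (3B)
sizeof = 68, alignof = 4
68 − 68 = 0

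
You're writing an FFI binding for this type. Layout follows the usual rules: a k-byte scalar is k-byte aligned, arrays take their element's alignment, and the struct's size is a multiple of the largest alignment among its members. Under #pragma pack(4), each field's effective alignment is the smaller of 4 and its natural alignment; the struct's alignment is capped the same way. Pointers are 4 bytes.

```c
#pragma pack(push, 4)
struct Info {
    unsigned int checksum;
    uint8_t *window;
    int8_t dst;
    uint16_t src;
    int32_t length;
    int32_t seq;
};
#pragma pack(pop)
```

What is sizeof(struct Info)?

@0: checksum [4B, align 4] → 4
@4: window [4B, align 4] → 8
@8: dst [1B, align 1] → 9
+1 pad (align 2)
@10: src [2B, align 2] → 12
@12: length [4B, align 4] → 16
@16: seq [4B, align 4] → 20
size 20, align 4

20 bytes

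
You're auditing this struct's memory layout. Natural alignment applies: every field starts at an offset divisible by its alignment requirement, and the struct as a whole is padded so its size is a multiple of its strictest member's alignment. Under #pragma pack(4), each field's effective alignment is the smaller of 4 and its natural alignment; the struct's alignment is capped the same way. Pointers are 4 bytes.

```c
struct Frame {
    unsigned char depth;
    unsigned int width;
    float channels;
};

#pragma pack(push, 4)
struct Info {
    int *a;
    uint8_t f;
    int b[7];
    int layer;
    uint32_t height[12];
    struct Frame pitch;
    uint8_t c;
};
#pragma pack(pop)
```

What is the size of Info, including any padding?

104

Frame: @0: depth [1B, align 1] → 1; +3 pad (align 4); @4: width [4B, align 4] → 8; @8: channels [4B, align 4] → 12; size 12, align 4
@0: a [4B, align 4] → 4
@4: f [1B, align 1] → 5
+3 pad (align 4)
@8: b [28B, align 4] → 36
@36: layer [4B, align 4] → 40
@40: height [48B, align 4] → 88
@88: pitch [12B, align 4] → 100
@100: c [1B, align 1] → 101
+3 tail pad (align 4)
size 104, align 4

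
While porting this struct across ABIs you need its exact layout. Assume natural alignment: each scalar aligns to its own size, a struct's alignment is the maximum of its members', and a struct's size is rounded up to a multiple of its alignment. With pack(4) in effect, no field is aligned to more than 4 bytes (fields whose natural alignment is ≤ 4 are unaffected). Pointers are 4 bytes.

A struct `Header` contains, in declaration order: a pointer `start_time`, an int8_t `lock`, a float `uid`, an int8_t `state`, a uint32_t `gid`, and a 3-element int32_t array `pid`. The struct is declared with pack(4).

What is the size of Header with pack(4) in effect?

32

start_time at 0 (size 4, align 4) → ends 4
lock at 4 (size 1, align 1) → ends 5
pad 3 to align 4 for uid
uid at 8 (size 4, align 4) → ends 12
state at 12 (size 1, align 1) → ends 13
pad 3 to align 4 for gid
gid at 16 (size 4, align 4) → ends 20
pid at 20 (size 12, align 4) → ends 32
total 32 bytes, alignment 4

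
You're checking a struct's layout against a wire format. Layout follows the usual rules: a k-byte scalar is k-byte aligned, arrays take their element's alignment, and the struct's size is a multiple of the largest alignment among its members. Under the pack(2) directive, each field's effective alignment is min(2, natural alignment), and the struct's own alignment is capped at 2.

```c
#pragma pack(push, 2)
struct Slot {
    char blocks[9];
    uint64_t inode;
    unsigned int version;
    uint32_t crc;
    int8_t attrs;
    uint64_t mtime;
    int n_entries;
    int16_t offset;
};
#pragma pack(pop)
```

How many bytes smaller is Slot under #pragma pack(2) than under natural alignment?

14

natural layout:
  0..9  blocks  (9B, 1-aligned)
  9..16  -- padding (7B)
  16..24  inode  (8B, 8-aligned)
  24..28  version  (4B, 4-aligned)
  28..32  crc  (4B, 4-aligned)
  32..33  attrs  (1B, 1-aligned)
  33..40  -- padding (7B)
  40..48  mtime  (8B, 8-aligned)
  48..52  n_entries  (4B, 4-aligned)
  52..54  offset  (2B, 2-aligned)
  54..56  -- tail padding (2B)
  sizeof = 56, alignof = 8
packed(2) layout:
  0..9  blocks  (9B, 1-aligned)
  9..10  -- padding (1B)
  10..18  inode  (8B, 2-aligned)
  18..22  version  (4B, 2-aligned)
  22..26  crc  (4B, 2-aligned)
  26..27  attrs  (1B, 1-aligned)
  27..28  -- padding (1B)
  28..36  mtime  (8B, 2-aligned)
  36..40  n_entries  (4B, 2-aligned)
  40..42  offset  (2B, 2-aligned)
  sizeof = 42, alignof = 2
56 − 42 = 14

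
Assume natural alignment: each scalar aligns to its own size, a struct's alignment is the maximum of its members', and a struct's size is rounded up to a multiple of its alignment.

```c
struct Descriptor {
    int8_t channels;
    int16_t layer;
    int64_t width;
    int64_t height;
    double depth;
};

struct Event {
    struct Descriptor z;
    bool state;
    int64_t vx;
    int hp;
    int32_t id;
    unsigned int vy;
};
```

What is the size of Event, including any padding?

64

Descriptor: channels at 0 (size 1, align 1) → ends 1; pad 1 to align 2 for layer; layer at 2 (size 2, align 2) → ends 4; pad 4 to align 8 for width; width at 8 (size 8, align 8) → ends 16; height at 16 (size 8, align 8) → ends 24; depth at 24 (size 8, align 8) → ends 32; total 32 bytes, alignment 8
z at 0 (size 32, align 8) → ends 32
state at 32 (size 1, align 1) → ends 33
pad 7 to align 8 for vx
vx at 40 (size 8, align 8) → ends 48
hp at 48 (size 4, align 4) → ends 52
id at 52 (size 4, align 4) → ends 56
vy at 56 (size 4, align 4) → ends 60
tail pad 4 to reach multiple of 8
total 64 bytes, alignment 8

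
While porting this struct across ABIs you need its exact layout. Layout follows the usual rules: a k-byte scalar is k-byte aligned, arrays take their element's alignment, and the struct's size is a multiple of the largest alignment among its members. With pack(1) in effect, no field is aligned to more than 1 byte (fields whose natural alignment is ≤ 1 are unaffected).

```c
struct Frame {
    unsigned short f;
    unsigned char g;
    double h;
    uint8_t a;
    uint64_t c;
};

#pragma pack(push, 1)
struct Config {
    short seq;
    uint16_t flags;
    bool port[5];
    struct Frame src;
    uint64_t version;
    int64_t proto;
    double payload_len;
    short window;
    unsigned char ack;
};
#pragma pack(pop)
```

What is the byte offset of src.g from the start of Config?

Frame: f at 0 (size 2, align 2) → ends 2; g at 2 (size 1, align 1) → ends 3; pad 5 to align 8 for h; h at 8 (size 8, align 8) → ends 16; a at 16 (size 1, align 1) → ends 17; pad 7 to align 8 for c; c at 24 (size 8, align 8) → ends 32; total 32 bytes, alignment 8
seq at 0 (size 2, align 1) → ends 2
flags at 2 (size 2, align 1) → ends 4
port at 4 (size 5, align 1) → ends 9
src at 9 (size 32, align 1) → ends 41
within Frame: g at 2
9 + 2 = 11

11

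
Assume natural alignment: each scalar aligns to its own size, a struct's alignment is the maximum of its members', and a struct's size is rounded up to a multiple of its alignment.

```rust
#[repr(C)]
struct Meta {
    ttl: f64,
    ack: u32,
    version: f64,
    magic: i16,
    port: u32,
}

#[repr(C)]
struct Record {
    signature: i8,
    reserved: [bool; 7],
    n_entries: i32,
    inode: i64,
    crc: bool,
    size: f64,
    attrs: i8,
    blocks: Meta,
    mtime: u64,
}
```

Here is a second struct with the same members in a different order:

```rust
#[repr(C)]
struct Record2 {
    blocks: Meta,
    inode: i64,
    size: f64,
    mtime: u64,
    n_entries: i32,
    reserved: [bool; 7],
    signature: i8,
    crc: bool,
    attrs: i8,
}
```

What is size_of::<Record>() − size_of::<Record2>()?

16

Meta: 0..8  ttl  (8B, 8-aligned); 8..12  ack  (4B, 4-aligned); 12..16  -- padding (4B); 16..24  version  (8B, 8-aligned); 24..26  magic  (2B, 2-aligned); 26..28  -- padding (2B); 28..32  port  (4B, 4-aligned); sizeof = 32, alignof = 8
0..1  signature  (1B, 1-aligned)
1..8  reserved  (7B, 1-aligned)
8..12  n_entries  (4B, 4-aligned)
12..16  -- padding (4B)
16..24  inode  (8B, 8-aligned)
24..25  crc  (1B, 1-aligned)
25..32  -- padding (7B)
32..40  size  (8B, 8-aligned)
40..41  attrs  (1B, 1-aligned)
41..48  -- padding (7B)
48..80  blocks  (32B, 8-aligned)
80..88  mtime  (8B, 8-aligned)
sizeof = 88, alignof = 8
— Record2 —
0..32  blocks  (32B, 8-aligned)
32..40  inode  (8B, 8-aligned)
40..48  size  (8B, 8-aligned)
48..56  mtime  (8B, 8-aligned)
56..60  n_entries  (4B, 4-aligned)
60..67  reserved  (7B, 1-aligned)
67..68  signature  (1B, 1-aligned)
68..69  crc  (1B, 1-aligned)
69..70  attrs  (1B, 1-aligned)
70..72  -- tail padding (2B)
sizeof = 72, alignof = 8
88 − 72 = 16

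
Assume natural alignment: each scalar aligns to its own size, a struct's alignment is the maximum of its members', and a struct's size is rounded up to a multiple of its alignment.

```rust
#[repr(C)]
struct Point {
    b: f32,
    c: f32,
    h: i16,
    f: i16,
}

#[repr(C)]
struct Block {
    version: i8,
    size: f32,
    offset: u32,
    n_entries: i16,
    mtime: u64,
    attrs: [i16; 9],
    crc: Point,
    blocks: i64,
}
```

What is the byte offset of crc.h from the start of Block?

52

Point: @0: b [4B, align 4] → 4; @4: c [4B, align 4] → 8; @8: h [2B, align 2] → 10; @10: f [2B, align 2] → 12; size 12, align 4
@0: version [1B, align 1] → 1
+3 pad (align 4)
@4: size [4B, align 4] → 8
@8: offset [4B, align 4] → 12
@12: n_entries [2B, align 2] → 14
+2 pad (align 8)
@16: mtime [8B, align 8] → 24
@24: attrs [18B, align 2] → 42
+2 pad (align 4)
@44: crc [12B, align 4] → 56
within Point: h at 8
44 + 8 = 52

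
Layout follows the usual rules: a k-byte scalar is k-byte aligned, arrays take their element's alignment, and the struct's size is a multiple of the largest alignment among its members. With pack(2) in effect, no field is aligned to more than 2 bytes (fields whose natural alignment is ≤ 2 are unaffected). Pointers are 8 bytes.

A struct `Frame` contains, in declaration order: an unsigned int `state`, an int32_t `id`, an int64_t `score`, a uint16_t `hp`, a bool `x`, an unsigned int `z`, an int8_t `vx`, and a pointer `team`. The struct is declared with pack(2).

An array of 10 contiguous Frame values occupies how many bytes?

@0: state [4B, align 2] → 4
@4: id [4B, align 2] → 8
@8: score [8B, align 2] → 16
@16: hp [2B, align 2] → 18
@18: x [1B, align 1] → 19
+1 pad (align 2)
@20: z [4B, align 2] → 24
@24: vx [1B, align 1] → 25
+1 pad (align 2)
@26: team [8B, align 2] → 34
size 34, align 2
array of 10: 10 × 34 = 340

340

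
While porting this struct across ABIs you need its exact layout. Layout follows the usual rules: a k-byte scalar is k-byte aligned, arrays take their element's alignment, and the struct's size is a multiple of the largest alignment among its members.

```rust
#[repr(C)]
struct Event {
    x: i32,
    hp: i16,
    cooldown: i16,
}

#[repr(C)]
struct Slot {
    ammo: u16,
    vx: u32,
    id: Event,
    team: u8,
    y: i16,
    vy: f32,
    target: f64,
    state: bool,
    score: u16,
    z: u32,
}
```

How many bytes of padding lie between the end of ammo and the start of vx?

Event: @0: x [4B, align 4] → 4; @4: hp [2B, align 2] → 6; @6: cooldown [2B, align 2] → 8; size 8, align 4
@0: ammo [2B, align 2] → 2
+2 pad (align 4)
@4: vx [4B, align 4] → 8

2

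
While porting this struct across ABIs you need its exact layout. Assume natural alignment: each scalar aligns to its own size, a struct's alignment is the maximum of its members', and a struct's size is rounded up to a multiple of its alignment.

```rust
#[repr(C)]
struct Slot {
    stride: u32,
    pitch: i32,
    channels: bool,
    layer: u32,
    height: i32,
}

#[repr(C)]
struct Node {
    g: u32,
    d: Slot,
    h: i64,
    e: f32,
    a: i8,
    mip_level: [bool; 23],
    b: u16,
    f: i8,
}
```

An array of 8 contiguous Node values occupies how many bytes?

512

Slot: stride at 0 (size 4, align 4) → ends 4; pitch at 4 (size 4, align 4) → ends 8; channels at 8 (size 1, align 1) → ends 9; pad 3 to align 4 for layer; layer at 12 (size 4, align 4) → ends 16; height at 16 (size 4, align 4) → ends 20; total 20 bytes, alignment 4
g at 0 (size 4, align 4) → ends 4
d at 4 (size 20, align 4) → ends 24
h at 24 (size 8, align 8) → ends 32
e at 32 (size 4, align 4) → ends 36
a at 36 (size 1, align 1) → ends 37
mip_level at 37 (size 23, align 1) → ends 60
b at 60 (size 2, align 2) → ends 62
f at 62 (size 1, align 1) → ends 63
tail pad 1 to reach multiple of 8
total 64 bytes, alignment 8
array of 8: 8 × 64 = 512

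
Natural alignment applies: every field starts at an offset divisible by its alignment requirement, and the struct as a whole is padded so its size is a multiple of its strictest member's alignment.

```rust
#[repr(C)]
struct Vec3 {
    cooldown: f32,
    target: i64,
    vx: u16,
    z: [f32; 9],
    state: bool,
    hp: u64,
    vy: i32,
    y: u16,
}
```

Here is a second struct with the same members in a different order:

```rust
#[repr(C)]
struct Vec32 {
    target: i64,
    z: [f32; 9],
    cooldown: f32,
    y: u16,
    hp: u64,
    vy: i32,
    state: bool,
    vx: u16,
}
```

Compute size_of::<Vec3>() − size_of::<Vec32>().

8

0..4  cooldown  (4B, 4-aligned)
4..8  -- padding (4B)
8..16  target  (8B, 8-aligned)
16..18  vx  (2B, 2-aligned)
18..20  -- padding (2B)
20..56  z  (36B, 4-aligned)
56..57  state  (1B, 1-aligned)
57..64  -- padding (7B)
64..72  hp  (8B, 8-aligned)
72..76  vy  (4B, 4-aligned)
76..78  y  (2B, 2-aligned)
78..80  -- tail padding (2B)
sizeof = 80, alignof = 8
— Vec32 —
0..8  target  (8B, 8-aligned)
8..44  z  (36B, 4-aligned)
44..48  cooldown  (4B, 4-aligned)
48..50  y  (2B, 2-aligned)
50..56  -- padding (6B)
56..64  hp  (8B, 8-aligned)
64..68  vy  (4B, 4-aligned)
68..69  state  (1B, 1-aligned)
69..70  -- padding (1B)
70..72  vx  (2B, 2-aligned)
sizeof = 72, alignof = 8
80 − 72 = 8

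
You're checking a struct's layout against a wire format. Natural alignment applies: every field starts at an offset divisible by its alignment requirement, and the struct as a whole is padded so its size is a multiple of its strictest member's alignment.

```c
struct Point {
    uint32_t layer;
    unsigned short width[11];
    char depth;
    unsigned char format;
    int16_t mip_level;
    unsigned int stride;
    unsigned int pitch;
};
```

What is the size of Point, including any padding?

layer at 0 (size 4, align 4) → ends 4
width at 4 (size 22, align 2) → ends 26
depth at 26 (size 1, align 1) → ends 27
format at 27 (size 1, align 1) → ends 28
mip_level at 28 (size 2, align 2) → ends 30
pad 2 to align 4 for stride
stride at 32 (size 4, align 4) → ends 36
pitch at 36 (size 4, align 4) → ends 40
total 40 bytes, alignment 4

40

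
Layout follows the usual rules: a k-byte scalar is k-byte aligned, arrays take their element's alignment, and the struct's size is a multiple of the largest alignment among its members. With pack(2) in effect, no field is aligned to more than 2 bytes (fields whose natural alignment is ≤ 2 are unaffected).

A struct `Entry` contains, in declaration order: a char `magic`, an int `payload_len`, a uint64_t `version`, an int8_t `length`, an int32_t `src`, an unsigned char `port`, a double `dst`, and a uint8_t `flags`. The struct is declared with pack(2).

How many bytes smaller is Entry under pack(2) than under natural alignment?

natural layout:
  @0: magic [1B, align 1] → 1
  +3 pad (align 4)
  @4: payload_len [4B, align 4] → 8
  @8: version [8B, align 8] → 16
  @16: length [1B, align 1] → 17
  +3 pad (align 4)
  @20: src [4B, align 4] → 24
  @24: port [1B, align 1] → 25
  +7 pad (align 8)
  @32: dst [8B, align 8] → 40
  @40: flags [1B, align 1] → 41
  +7 tail pad (align 8)
  size 48, align 8
packed(2) layout:
  @0: magic [1B, align 1] → 1
  +1 pad (align 2)
  @2: payload_len [4B, align 2] → 6
  @6: version [8B, align 2] → 14
  @14: length [1B, align 1] → 15
  +1 pad (align 2)
  @16: src [4B, align 2] → 20
  @20: port [1B, align 1] → 21
  +1 pad (align 2)
  @22: dst [8B, align 2] → 30
  @30: flags [1B, align 1] → 31
  +1 tail pad (align 2)
  size 32, align 2
48 − 32 = 16

16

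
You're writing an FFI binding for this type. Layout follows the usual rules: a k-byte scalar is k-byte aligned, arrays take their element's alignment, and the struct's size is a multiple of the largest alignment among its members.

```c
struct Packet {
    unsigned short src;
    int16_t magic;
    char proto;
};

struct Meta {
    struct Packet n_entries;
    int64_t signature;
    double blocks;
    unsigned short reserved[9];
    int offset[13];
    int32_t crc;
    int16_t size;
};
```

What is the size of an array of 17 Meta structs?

1768

Packet: src at 0 (size 2, align 2) → ends 2; magic at 2 (size 2, align 2) → ends 4; proto at 4 (size 1, align 1) → ends 5; tail pad 1 to reach multiple of 2; total 6 bytes, alignment 2
n_entries at 0 (size 6, align 2) → ends 6
pad 2 to align 8 for signature
signature at 8 (size 8, align 8) → ends 16
blocks at 16 (size 8, align 8) → ends 24
reserved at 24 (size 18, align 2) → ends 42
pad 2 to align 4 for offset
offset at 44 (size 52, align 4) → ends 96
crc at 96 (size 4, align 4) → ends 100
size at 100 (size 2, align 2) → ends 102
tail pad 2 to reach multiple of 8
total 104 bytes, alignment 8
array of 17: 17 × 104 = 1768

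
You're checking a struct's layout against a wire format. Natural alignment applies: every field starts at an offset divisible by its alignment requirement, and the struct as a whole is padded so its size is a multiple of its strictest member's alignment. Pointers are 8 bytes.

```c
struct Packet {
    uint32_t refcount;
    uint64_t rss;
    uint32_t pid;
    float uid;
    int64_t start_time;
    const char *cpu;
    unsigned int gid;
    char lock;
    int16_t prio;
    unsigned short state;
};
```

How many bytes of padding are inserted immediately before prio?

1

0..4  refcount  (4B, 4-aligned)
4..8  -- padding (4B)
8..16  rss  (8B, 8-aligned)
16..20  pid  (4B, 4-aligned)
20..24  uid  (4B, 4-aligned)
24..32  start_time  (8B, 8-aligned)
32..40  cpu  (8B, 8-aligned)
40..44  gid  (4B, 4-aligned)
44..45  lock  (1B, 1-aligned)
45..46  -- padding (1B)
46..48  prio  (2B, 2-aligned)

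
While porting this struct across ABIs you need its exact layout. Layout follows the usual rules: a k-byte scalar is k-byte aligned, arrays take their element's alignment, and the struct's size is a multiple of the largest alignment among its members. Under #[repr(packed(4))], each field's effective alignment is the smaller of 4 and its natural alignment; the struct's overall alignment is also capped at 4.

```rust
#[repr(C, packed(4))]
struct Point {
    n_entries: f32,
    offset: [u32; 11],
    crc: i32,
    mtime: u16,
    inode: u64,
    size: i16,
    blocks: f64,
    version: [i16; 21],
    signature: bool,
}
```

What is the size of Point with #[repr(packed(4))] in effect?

n_entries at 0 (size 4, align 4) → ends 4
offset at 4 (size 44, align 4) → ends 48
crc at 48 (size 4, align 4) → ends 52
mtime at 52 (size 2, align 2) → ends 54
pad 2 to align 4 for inode
inode at 56 (size 8, align 4) → ends 64
size at 64 (size 2, align 2) → ends 66
pad 2 to align 4 for blocks
blocks at 68 (size 8, align 4) → ends 76
version at 76 (size 42, align 2) → ends 118
signature at 118 (size 1, align 1) → ends 119
tail pad 1 to reach multiple of 4
total 120 bytes, alignment 4

120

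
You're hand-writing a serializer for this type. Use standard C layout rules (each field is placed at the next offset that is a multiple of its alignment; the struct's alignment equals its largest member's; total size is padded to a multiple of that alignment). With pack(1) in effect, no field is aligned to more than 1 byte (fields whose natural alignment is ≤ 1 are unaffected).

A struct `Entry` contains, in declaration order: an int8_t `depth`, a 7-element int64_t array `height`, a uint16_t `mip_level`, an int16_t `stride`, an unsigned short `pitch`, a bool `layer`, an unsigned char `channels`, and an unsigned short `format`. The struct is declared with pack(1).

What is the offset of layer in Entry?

63

@0: depth [1B, align 1] → 1
@1: height [56B, align 1] → 57
@57: mip_level [2B, align 1] → 59
@59: stride [2B, align 1] → 61
@61: pitch [2B, align 1] → 63
@63: layer [1B, align 1] → 64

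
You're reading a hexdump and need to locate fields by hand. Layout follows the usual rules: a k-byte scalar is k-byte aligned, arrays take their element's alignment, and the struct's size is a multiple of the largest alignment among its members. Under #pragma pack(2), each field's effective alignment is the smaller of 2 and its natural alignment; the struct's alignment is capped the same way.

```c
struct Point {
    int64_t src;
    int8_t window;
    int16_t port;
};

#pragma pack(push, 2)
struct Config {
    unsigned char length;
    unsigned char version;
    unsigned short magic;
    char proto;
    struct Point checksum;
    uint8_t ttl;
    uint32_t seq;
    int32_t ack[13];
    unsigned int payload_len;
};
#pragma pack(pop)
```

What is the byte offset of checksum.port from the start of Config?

16

Point: src at 0 (size 8, align 8) → ends 8; window at 8 (size 1, align 1) → ends 9; pad 1 to align 2 for port; port at 10 (size 2, align 2) → ends 12; tail pad 4 to reach multiple of 8; total 16 bytes, alignment 8
length at 0 (size 1, align 1) → ends 1
version at 1 (size 1, align 1) → ends 2
magic at 2 (size 2, align 2) → ends 4
proto at 4 (size 1, align 1) → ends 5
pad 1 to align 2 for checksum
checksum at 6 (size 16, align 2) → ends 22
within Point: port at 10
6 + 10 = 16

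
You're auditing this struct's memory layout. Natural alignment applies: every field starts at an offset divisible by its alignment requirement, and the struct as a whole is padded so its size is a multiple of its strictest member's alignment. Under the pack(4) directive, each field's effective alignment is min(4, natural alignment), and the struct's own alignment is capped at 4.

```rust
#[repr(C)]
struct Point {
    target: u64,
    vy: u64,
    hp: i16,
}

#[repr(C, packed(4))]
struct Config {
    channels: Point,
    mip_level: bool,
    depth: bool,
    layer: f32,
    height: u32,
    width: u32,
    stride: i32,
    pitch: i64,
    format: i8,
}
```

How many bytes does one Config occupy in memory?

56

Point: target at 0 (size 8, align 8) → ends 8; vy at 8 (size 8, align 8) → ends 16; hp at 16 (size 2, align 2) → ends 18; tail pad 6 to reach multiple of 8; total 24 bytes, alignment 8
channels at 0 (size 24, align 4) → ends 24
mip_level at 24 (size 1, align 1) → ends 25
depth at 25 (size 1, align 1) → ends 26
pad 2 to align 4 for layer
layer at 28 (size 4, align 4) → ends 32
height at 32 (size 4, align 4) → ends 36
width at 36 (size 4, align 4) → ends 40
stride at 40 (size 4, align 4) → ends 44
pitch at 44 (size 8, align 4) → ends 52
format at 52 (size 1, align 1) → ends 53
tail pad 3 to reach multiple of 4
total 56 bytes, alignment 4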